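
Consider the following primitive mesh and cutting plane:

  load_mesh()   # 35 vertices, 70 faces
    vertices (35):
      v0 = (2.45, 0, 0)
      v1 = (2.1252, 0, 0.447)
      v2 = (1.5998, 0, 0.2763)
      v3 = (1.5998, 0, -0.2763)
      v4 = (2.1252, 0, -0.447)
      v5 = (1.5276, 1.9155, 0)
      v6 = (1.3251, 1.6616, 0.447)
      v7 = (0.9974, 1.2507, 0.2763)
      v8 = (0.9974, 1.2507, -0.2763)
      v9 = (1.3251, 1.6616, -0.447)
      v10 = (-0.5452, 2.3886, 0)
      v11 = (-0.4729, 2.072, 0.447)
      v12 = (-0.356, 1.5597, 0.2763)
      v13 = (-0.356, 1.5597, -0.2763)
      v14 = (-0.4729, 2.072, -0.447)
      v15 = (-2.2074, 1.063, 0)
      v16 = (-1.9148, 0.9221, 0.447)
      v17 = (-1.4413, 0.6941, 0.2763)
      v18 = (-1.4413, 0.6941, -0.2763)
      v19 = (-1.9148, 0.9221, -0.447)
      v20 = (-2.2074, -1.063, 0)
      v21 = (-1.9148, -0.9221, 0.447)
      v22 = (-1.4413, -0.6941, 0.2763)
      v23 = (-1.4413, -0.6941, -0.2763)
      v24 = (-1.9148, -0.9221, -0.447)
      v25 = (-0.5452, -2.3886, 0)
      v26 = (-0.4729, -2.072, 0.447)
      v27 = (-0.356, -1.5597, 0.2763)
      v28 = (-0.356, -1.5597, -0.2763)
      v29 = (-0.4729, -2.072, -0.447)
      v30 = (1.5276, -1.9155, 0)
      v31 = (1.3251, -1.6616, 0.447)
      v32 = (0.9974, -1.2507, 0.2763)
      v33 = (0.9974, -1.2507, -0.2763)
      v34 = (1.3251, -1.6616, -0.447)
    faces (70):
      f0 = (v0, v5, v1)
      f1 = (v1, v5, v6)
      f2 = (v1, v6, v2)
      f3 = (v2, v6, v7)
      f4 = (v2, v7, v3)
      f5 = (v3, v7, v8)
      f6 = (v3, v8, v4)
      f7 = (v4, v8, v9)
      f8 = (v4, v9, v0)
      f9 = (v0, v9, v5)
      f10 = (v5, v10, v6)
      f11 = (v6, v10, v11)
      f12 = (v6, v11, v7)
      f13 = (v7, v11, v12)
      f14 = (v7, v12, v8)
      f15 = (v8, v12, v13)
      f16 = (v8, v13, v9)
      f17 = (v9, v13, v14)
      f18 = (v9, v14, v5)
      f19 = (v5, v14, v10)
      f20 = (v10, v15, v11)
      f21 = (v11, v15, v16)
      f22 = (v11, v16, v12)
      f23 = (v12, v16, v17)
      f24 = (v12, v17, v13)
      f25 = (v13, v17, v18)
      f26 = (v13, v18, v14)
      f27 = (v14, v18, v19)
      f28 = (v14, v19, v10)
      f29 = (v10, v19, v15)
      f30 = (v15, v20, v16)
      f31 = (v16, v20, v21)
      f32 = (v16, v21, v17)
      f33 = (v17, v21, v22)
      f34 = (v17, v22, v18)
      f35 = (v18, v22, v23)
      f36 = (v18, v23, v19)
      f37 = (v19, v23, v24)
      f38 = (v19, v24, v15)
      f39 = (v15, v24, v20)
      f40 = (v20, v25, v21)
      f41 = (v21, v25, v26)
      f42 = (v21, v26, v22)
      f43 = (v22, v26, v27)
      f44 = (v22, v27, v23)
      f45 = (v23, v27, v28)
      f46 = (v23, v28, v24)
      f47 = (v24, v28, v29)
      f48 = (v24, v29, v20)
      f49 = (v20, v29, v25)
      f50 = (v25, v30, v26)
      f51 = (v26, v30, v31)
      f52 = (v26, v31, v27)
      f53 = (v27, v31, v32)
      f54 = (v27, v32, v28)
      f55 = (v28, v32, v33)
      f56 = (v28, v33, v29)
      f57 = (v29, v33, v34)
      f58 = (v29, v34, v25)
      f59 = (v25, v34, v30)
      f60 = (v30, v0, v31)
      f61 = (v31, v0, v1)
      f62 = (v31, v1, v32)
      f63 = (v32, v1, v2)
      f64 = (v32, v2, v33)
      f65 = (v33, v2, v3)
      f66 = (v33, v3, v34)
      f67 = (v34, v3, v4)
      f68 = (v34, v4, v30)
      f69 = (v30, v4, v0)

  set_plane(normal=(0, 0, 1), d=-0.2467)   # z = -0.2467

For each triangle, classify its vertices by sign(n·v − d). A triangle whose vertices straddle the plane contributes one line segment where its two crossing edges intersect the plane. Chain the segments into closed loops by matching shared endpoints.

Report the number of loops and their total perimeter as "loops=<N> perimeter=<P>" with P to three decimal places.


loops=2 perimeter=23.511

Straddling triangles (28 of 70):
  (v2,v7,v3) [++-] → (1.56753, 0.0669937, -0.2467)–(1.5998, 0, -0.2467)  len=0.0744
  (v3,v7,v8) [-+-] → (1.56753, 0.0669937, -0.2467)–(0.9974, 1.2507, -0.2467)  len=1.3139
  (v4,v9,v0) [--+] → (1.82917, 0.91704, -0.2467)–(2.27074, 0, -0.2467)  len=1.0178
  (v0,v9,v5) [+-+] → (1.82917, 0.91704, -0.2467)–(1.41584, 1.77537, -0.2467)  len=0.9527
  (v7,v12,v8) [++-] → (0.924905, 1.26725, -0.2467)–(0.9974, 1.2507, -0.2467)  len=0.0744
  (v8,v12,v13) [-+-] → (0.924905, 1.26725, -0.2467)–(-0.356, 1.5597, -0.2467)  len=1.3139
  (v9,v14,v5) [--+] → (0.423521, 2.00187, -0.2467)–(1.41584, 1.77537, -0.2467)  len=1.0178
  (v5,v14,v10) [+-+] → (0.423521, 2.00187, -0.2467)–(-0.505298, 2.21387, -0.2467)  len=0.9527
  (v12,v17,v13) [++-] → (-0.414134, 1.51333, -0.2467)–(-0.356, 1.5597, -0.2467)  len=0.0744
  (v13,v17,v18) [-+-] → (-0.414134, 1.51333, -0.2467)–(-1.4413, 0.6941, -0.2467)  len=1.3139
  (v14,v19,v10) [--+] → (-1.30108, 1.57924, -0.2467)–(-0.505298, 2.21387, -0.2467)  len=1.0179
  (v10,v19,v15) [+-+] → (-1.30108, 1.57924, -0.2467)–(-2.04591, 0.985237, -0.2467)  len=0.9527
  (v17,v22,v18) [++-] → (-1.4413, 0.619741, -0.2467)–(-1.4413, 0.6941, -0.2467)  len=0.0744
  (v18,v22,v23) [-+-] → (-1.4413, 0.619741, -0.2467)–(-1.4413, -0.6941, -0.2467)  len=1.3138
  (v19,v24,v15) [--+] → (-2.04591, -0.0325798, -0.2467)–(-2.04591, 0.985237, -0.2467)  len=1.0178
  (v15,v24,v20) [+-+] → (-2.04591, -0.0325798, -0.2467)–(-2.04591, -0.985237, -0.2467)  len=0.9527
  (v22,v27,v23) [++-] → (-1.38317, -0.740466, -0.2467)–(-1.4413, -0.6941, -0.2467)  len=0.0744
  (v23,v27,v28) [-+-] → (-1.38317, -0.740466, -0.2467)–(-0.356, -1.5597, -0.2467)  len=1.3139
  (v24,v29,v20) [--+] → (-1.25013, -1.61987, -0.2467)–(-2.04591, -0.985237, -0.2467)  len=1.0179
  (v20,v29,v25) [+-+] → (-1.25013, -1.61987, -0.2467)–(-0.505298, -2.21387, -0.2467)  len=0.9527
  (v27,v32,v28) [++-] → (-0.283505, -1.54315, -0.2467)–(-0.356, -1.5597, -0.2467)  len=0.0744
  (v28,v32,v33) [-+-] → (-0.283505, -1.54315, -0.2467)–(0.9974, -1.2507, -0.2467)  len=1.3139
  (v29,v34,v25) [--+] → (0.487021, -1.98737, -0.2467)–(-0.505298, -2.21387, -0.2467)  len=1.0178
  (v25,v34,v30) [+-+] → (0.487021, -1.98737, -0.2467)–(1.41584, -1.77537, -0.2467)  len=0.9527
  (v32,v2,v33) [++-] → (1.02967, -1.18371, -0.2467)–(0.9974, -1.2507, -0.2467)  len=0.0744
  (v33,v2,v3) [-+-] → (1.02967, -1.18371, -0.2467)–(1.5998, 0, -0.2467)  len=1.3139
  (v34,v4,v30) [--+] → (1.85742, -0.858333, -0.2467)–(1.41584, -1.77537, -0.2467)  len=1.0178
  (v30,v4,v0) [+-+] → (1.85742, -0.858333, -0.2467)–(2.27074, 0, -0.2467)  len=0.9527

Chained into 2 loop(s):
  loop 1: 14 segments, perimeter = 9.7175
  loop 2: 14 segments, perimeter = 13.7936
Total perimeter = 23.511


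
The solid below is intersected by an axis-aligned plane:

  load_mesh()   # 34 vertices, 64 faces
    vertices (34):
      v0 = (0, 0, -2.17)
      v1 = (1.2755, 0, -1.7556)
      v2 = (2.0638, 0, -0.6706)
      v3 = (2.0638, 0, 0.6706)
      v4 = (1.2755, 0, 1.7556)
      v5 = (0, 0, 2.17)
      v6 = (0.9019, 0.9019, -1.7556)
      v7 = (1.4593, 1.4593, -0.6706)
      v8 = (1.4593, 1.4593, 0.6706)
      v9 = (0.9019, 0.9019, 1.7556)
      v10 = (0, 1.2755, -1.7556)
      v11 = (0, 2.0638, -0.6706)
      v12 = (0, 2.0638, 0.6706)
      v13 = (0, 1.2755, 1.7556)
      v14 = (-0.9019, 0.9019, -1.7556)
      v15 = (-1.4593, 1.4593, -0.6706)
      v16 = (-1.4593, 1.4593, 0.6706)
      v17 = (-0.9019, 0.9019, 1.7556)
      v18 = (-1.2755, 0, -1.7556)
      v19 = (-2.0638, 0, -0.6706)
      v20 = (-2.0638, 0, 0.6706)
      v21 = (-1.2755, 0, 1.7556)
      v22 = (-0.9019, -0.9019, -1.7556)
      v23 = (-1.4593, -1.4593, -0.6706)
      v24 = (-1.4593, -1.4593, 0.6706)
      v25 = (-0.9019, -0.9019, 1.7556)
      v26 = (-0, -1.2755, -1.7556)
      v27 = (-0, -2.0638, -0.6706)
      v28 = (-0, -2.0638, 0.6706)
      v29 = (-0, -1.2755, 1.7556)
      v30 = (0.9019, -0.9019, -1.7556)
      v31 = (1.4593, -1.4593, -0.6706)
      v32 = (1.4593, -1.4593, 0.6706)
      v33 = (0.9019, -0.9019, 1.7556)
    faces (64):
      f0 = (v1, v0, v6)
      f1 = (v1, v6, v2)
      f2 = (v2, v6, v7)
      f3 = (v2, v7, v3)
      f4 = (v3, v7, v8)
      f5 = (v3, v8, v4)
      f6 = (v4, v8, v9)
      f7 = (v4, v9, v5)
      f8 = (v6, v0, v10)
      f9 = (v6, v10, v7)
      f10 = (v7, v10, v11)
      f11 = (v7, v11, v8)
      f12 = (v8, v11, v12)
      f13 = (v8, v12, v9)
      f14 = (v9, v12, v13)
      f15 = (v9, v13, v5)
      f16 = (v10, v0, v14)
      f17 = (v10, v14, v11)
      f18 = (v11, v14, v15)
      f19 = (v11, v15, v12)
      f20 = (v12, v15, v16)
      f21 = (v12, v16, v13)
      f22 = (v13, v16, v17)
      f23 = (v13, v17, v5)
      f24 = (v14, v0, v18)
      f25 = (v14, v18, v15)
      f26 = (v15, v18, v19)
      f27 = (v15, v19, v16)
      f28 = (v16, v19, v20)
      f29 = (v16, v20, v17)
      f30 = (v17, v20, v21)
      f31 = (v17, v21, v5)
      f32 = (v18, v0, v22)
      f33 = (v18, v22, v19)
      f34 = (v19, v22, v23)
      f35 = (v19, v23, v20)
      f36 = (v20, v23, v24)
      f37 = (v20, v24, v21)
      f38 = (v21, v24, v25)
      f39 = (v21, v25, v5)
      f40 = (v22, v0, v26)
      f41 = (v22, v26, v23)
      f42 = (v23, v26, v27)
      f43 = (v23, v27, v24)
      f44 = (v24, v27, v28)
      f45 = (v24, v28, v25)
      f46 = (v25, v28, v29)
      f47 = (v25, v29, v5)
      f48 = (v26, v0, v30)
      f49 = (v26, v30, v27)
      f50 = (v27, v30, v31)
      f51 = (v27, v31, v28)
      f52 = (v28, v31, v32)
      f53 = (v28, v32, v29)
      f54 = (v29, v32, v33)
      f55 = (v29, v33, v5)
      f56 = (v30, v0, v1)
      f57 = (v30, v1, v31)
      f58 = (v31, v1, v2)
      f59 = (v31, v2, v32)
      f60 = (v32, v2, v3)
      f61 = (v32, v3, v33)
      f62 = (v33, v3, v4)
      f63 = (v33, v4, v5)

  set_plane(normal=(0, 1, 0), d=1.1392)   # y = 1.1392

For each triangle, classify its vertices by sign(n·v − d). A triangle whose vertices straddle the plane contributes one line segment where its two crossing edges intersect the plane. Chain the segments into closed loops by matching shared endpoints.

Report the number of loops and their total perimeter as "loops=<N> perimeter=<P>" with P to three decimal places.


Straddling triangles (20 of 64):
  (v2,v6,v7) [--+] → (1.1392, 1.1392, -1.29369)–(1.5919, 1.1392, -0.6706)  len=0.7702
  (v2,v7,v3) [-+-] → (1.5919, 1.1392, -0.6706)–(1.5919, 1.1392, -0.376405)  len=0.2942
  (v3,v7,v8) [-++] → (1.5919, 1.1392, -0.376405)–(1.5919, 1.1392, 0.6706)  len=1.0470
  (v3,v8,v4) [-+-] → (1.5919, 1.1392, 0.6706)–(1.41898, 1.1392, 0.908597)  len=0.2942
  (v4,v8,v9) [-+-] → (1.41898, 1.1392, 0.908597)–(1.1392, 1.1392, 1.29369)  len=0.4760
  (v6,v0,v10) [--+] → (0, 1.1392, -1.79988)–(0.329039, 1.1392, -1.7556)  len=0.3320
  (v6,v10,v7) [-++] → (0.329039, 1.1392, -1.7556)–(1.1392, 1.1392, -1.29369)  len=0.9326
  (v8,v12,v9) [++-] → (0.717701, 1.1392, 1.53401)–(1.1392, 1.1392, 1.29369)  len=0.4852
  (v9,v12,v13) [-++] → (0.717701, 1.1392, 1.53401)–(0.329039, 1.1392, 1.7556)  len=0.4474
  (v9,v13,v5) [-+-] → (0.329039, 1.1392, 1.7556)–(0, 1.1392, 1.79988)  len=0.3320
  (v10,v0,v14) [+--] → (0, 1.1392, -1.79988)–(-0.329039, 1.1392, -1.7556)  len=0.3320
  (v10,v14,v11) [+-+] → (-0.329039, 1.1392, -1.7556)–(-0.717701, 1.1392, -1.53401)  len=0.4474
  (v11,v14,v15) [+-+] → (-0.717701, 1.1392, -1.53401)–(-1.1392, 1.1392, -1.29369)  len=0.4852
  (v13,v16,v17) [++-] → (-1.1392, 1.1392, 1.29369)–(-0.329039, 1.1392, 1.7556)  len=0.9326
  (v13,v17,v5) [+--] → (-0.329039, 1.1392, 1.7556)–(0, 1.1392, 1.79988)  len=0.3320
  (v14,v18,v15) [--+] → (-1.41898, 1.1392, -0.908597)–(-1.1392, 1.1392, -1.29369)  len=0.4760
  (v15,v18,v19) [+--] → (-1.41898, 1.1392, -0.908597)–(-1.5919, 1.1392, -0.6706)  len=0.2942
  (v15,v19,v16) [+-+] → (-1.5919, 1.1392, -0.6706)–(-1.5919, 1.1392, 0.376405)  len=1.0470
  (v16,v19,v20) [+--] → (-1.5919, 1.1392, 0.376405)–(-1.5919, 1.1392, 0.6706)  len=0.2942
  (v16,v20,v17) [+--] → (-1.5919, 1.1392, 0.6706)–(-1.1392, 1.1392, 1.29369)  len=0.7702

Chained into 1 loop(s):
  loop 1: 20 segments, perimeter = 10.8215
Total perimeter = 10.821

loops=1 perimeter=10.821


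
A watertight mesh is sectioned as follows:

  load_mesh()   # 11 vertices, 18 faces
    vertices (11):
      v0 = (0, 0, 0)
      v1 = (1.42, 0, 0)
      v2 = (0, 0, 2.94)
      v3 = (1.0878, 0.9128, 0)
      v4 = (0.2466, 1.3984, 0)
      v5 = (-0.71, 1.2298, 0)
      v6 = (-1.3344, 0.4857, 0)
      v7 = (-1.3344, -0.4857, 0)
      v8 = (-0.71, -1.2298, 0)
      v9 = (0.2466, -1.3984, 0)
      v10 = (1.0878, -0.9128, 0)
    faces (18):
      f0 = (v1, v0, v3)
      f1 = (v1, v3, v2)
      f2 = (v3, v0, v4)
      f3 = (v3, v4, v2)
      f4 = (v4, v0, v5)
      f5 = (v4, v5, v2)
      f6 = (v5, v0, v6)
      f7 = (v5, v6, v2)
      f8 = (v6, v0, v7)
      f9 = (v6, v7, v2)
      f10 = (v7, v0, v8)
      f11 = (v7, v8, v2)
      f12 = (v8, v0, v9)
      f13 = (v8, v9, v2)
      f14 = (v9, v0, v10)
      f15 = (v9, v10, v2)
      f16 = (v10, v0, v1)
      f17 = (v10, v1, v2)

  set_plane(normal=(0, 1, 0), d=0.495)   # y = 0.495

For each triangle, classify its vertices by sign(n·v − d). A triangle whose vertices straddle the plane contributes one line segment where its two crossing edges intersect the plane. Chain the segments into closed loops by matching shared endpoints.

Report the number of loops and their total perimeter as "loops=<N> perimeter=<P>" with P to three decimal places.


loops=1 perimeter=7.250

Straddling triangles (8 of 18):
  (v1,v0,v3) [--+] → (0.5899, 0.495, 0)–(1.23985, 0.495, 0)  len=0.6500
  (v1,v3,v2) [-+-] → (1.23985, 0.495, 0)–(0.5899, 0.495, 1.34567)  len=1.4944
  (v3,v0,v4) [+-+] → (0.5899, 0.495, 0)–(0.0872905, 0.495, 0)  len=0.5026
  (v3,v4,v2) [++-] → (0.0872905, 0.495, 1.89931)–(0.5899, 0.495, 1.34567)  len=0.7477
  (v4,v0,v5) [+-+] → (0.0872905, 0.495, 0)–(-0.285778, 0.495, 0)  len=0.3731
  (v4,v5,v2) [++-] → (-0.285778, 0.495, 1.75664)–(0.0872905, 0.495, 1.89931)  len=0.3994
  (v5,v0,v6) [+--] → (-0.285778, 0.495, 0)–(-1.3266, 0.495, 0)  len=1.0408
  (v5,v6,v2) [+--] → (-1.3266, 0.495, 0)–(-0.285778, 0.495, 1.75664)  len=2.0418

Chained into 1 loop(s):
  loop 1: 8 segments, perimeter = 7.2499
Total perimeter = 7.250


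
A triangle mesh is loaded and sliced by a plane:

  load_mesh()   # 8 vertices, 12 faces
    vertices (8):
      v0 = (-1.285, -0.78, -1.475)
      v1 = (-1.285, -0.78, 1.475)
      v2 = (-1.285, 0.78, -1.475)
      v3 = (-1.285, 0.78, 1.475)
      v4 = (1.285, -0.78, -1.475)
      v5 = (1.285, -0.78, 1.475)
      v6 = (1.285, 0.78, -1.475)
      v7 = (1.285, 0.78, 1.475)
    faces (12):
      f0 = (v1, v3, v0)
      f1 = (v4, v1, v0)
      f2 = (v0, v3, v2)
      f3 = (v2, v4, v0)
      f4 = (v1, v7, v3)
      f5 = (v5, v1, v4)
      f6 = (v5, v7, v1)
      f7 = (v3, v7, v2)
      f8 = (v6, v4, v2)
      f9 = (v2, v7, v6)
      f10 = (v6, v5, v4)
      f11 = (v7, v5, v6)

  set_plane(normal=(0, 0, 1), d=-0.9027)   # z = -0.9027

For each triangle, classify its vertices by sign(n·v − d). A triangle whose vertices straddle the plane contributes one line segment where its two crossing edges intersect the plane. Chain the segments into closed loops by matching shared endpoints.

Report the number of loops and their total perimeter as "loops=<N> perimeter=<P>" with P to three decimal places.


loops=1 perimeter=8.260

Straddling triangles (8 of 12):
  (v1,v3,v0) [++-] → (-1.285, -0.47736, -0.9027)–(-1.285, -0.78, -0.9027)  len=0.3026
  (v4,v1,v0) [-+-] → (0.78642, -0.78, -0.9027)–(-1.285, -0.78, -0.9027)  len=2.0714
  (v0,v3,v2) [-+-] → (-1.285, -0.47736, -0.9027)–(-1.285, 0.78, -0.9027)  len=1.2574
  (v5,v1,v4) [++-] → (0.78642, -0.78, -0.9027)–(1.285, -0.78, -0.9027)  len=0.4986
  (v3,v7,v2) [++-] → (-0.78642, 0.78, -0.9027)–(-1.285, 0.78, -0.9027)  len=0.4986
  (v2,v7,v6) [-+-] → (-0.78642, 0.78, -0.9027)–(1.285, 0.78, -0.9027)  len=2.0714
  (v6,v5,v4) [-+-] → (1.285, 0.47736, -0.9027)–(1.285, -0.78, -0.9027)  len=1.2574
  (v7,v5,v6) [++-] → (1.285, 0.47736, -0.9027)–(1.285, 0.78, -0.9027)  len=0.3026

Chained into 1 loop(s):
  loop 1: 8 segments, perimeter = 8.2600
Total perimeter = 8.260


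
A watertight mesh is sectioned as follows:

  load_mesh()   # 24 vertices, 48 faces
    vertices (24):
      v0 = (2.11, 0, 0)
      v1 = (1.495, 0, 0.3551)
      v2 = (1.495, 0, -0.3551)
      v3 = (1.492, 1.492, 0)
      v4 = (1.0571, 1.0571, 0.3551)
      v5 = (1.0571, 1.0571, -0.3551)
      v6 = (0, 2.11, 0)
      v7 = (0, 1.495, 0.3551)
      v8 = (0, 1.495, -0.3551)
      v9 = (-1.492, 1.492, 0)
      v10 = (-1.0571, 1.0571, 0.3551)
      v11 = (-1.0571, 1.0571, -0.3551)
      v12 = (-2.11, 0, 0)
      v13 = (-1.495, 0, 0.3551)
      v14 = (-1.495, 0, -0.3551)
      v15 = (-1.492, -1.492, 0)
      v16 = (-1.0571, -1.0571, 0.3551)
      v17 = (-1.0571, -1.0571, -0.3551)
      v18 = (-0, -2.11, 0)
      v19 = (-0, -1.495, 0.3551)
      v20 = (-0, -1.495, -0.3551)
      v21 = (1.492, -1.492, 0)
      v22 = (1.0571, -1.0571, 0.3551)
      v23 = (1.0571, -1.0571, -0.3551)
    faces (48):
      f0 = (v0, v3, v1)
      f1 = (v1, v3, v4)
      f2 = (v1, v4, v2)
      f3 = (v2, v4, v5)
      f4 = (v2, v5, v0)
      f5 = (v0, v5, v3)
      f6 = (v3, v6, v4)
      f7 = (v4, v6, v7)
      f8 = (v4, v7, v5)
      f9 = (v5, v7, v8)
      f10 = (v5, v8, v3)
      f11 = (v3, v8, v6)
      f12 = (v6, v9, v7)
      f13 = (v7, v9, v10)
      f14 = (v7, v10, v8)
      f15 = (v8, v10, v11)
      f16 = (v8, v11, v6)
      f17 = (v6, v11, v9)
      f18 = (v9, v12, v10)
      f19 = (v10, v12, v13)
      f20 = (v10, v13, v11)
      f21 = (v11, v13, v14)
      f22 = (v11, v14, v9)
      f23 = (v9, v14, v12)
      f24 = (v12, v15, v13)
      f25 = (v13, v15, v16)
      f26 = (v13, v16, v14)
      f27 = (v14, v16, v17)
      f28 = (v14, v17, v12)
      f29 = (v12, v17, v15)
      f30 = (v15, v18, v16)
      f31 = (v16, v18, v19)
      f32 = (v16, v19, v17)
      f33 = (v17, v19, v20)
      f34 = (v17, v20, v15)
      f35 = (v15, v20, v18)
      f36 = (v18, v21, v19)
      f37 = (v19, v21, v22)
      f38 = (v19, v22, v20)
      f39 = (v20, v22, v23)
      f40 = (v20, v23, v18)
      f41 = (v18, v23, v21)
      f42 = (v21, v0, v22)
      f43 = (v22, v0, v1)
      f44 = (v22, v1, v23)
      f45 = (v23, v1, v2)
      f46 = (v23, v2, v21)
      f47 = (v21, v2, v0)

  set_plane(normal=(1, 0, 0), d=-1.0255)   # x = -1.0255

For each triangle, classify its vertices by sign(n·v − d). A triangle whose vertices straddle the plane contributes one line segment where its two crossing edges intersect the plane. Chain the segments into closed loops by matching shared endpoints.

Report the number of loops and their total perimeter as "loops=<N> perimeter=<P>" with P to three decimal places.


loops=2 perimeter=4.261

Straddling triangles (12 of 48):
  (v6,v9,v7) [+-+] → (-1.0255, 1.68523, 0)–(-1.0255, 1.49294, 0.111028)  len=0.2220
  (v7,v9,v10) [+--] → (-1.0255, 1.49294, 0.111028)–(-1.0255, 1.07019, 0.3551)  len=0.4881
  (v7,v10,v8) [+-+] → (-1.0255, 1.07019, 0.3551)–(-1.0255, 1.07019, 0.33387)  len=0.0212
  (v8,v10,v11) [+--] → (-1.0255, 1.07019, 0.33387)–(-1.0255, 1.07019, -0.3551)  len=0.6890
  (v8,v11,v6) [+-+] → (-1.0255, 1.07019, -0.3551)–(-1.0255, 1.08857, -0.344485)  len=0.0212
  (v6,v11,v9) [+--] → (-1.0255, 1.08857, -0.344485)–(-1.0255, 1.68523, 0)  len=0.6890
  (v15,v18,v16) [-+-] → (-1.0255, -1.68523, 0)–(-1.0255, -1.08857, 0.344485)  len=0.6890
  (v16,v18,v19) [-++] → (-1.0255, -1.08857, 0.344485)–(-1.0255, -1.07019, 0.3551)  len=0.0212
  (v16,v19,v17) [-+-] → (-1.0255, -1.07019, 0.3551)–(-1.0255, -1.07019, -0.33387)  len=0.6890
  (v17,v19,v20) [-++] → (-1.0255, -1.07019, -0.33387)–(-1.0255, -1.07019, -0.3551)  len=0.0212
  (v17,v20,v15) [-+-] → (-1.0255, -1.07019, -0.3551)–(-1.0255, -1.49294, -0.111028)  len=0.4881
  (v15,v20,v18) [-++] → (-1.0255, -1.49294, -0.111028)–(-1.0255, -1.68523, 0)  len=0.2220

Chained into 2 loop(s):
  loop 1: 6 segments, perimeter = 2.1306
  loop 2: 6 segments, perimeter = 2.1306
Total perimeter = 4.261


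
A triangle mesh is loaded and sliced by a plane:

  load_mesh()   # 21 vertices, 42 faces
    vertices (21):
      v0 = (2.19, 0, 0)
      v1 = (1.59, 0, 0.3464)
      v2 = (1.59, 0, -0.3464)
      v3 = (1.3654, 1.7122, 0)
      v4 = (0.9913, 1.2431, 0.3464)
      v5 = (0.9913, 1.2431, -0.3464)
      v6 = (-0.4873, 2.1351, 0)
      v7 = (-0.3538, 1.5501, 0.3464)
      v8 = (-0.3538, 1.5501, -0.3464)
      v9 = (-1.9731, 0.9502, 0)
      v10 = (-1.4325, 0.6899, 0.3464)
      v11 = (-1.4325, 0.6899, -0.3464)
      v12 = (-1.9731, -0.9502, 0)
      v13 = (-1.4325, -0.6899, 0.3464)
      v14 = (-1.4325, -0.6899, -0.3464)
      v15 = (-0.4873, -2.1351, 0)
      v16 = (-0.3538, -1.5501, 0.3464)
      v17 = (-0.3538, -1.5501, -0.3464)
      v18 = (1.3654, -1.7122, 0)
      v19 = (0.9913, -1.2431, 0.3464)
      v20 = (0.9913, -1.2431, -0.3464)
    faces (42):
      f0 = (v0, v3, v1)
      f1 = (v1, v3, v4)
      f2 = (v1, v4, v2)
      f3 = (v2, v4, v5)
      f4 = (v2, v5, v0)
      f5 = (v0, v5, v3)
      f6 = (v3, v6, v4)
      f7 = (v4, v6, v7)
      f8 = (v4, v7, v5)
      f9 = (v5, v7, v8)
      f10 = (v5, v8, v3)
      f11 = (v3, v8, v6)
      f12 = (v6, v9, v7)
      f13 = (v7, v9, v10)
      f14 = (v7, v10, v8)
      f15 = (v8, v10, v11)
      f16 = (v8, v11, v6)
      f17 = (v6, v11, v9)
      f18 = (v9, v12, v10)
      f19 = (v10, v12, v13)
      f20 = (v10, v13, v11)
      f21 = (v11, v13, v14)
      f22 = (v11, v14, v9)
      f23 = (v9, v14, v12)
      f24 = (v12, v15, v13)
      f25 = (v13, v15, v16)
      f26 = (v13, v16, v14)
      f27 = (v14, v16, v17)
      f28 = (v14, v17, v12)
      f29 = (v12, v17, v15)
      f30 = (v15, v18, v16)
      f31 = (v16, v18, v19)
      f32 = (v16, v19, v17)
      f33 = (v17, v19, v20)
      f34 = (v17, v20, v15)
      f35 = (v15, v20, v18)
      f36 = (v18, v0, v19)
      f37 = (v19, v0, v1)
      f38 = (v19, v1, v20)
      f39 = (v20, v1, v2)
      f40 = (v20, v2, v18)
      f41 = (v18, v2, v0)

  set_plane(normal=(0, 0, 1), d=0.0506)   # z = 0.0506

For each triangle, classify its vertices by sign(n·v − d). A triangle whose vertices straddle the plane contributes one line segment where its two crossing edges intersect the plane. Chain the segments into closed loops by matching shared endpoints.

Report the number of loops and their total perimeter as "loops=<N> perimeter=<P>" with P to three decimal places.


Straddling triangles (28 of 42):
  (v0,v3,v1) [--+] → (1.39821, 1.46209, 0.0506)–(2.10236, 0, 0.0506)  len=1.6228
  (v1,v3,v4) [+-+] → (1.39821, 1.46209, 0.0506)–(1.31075, 1.64368, 0.0506)  len=0.2015
  (v1,v4,v2) [++-] → (1.24692, 0.712342, 0.0506)–(1.59, 0, 0.0506)  len=0.7907
  (v2,v4,v5) [-+-] → (1.24692, 0.712342, 0.0506)–(0.9913, 1.2431, 0.0506)  len=0.5891
  (v3,v6,v4) [--+] → (-0.271315, 2.0048, 0.0506)–(1.31075, 1.64368, 0.0506)  len=1.6228
  (v4,v6,v7) [+-+] → (-0.271315, 2.0048, 0.0506)–(-0.467799, 2.04965, 0.0506)  len=0.2015
  (v4,v7,v5) [++-] → (0.220508, 1.41902, 0.0506)–(0.9913, 1.2431, 0.0506)  len=0.7906
  (v5,v7,v8) [-+-] → (0.220508, 1.41902, 0.0506)–(-0.3538, 1.5501, 0.0506)  len=0.5891
  (v6,v9,v7) [--+] → (-1.73656, 1.03783, 0.0506)–(-0.467799, 2.04965, 0.0506)  len=1.6228
  (v7,v9,v10) [+-+] → (-1.73656, 1.03783, 0.0506)–(-1.89413, 0.912177, 0.0506)  len=0.2015
  (v7,v10,v8) [++-] → (-0.971935, 1.05717, 0.0506)–(-0.3538, 1.5501, 0.0506)  len=0.7906
  (v8,v10,v11) [-+-] → (-0.971935, 1.05717, 0.0506)–(-1.4325, 0.6899, 0.0506)  len=0.5891
  (v9,v12,v10) [--+] → (-1.89413, -0.710624, 0.0506)–(-1.89413, 0.912177, 0.0506)  len=1.6228
  (v10,v12,v13) [+-+] → (-1.89413, -0.710624, 0.0506)–(-1.89413, -0.912177, 0.0506)  len=0.2016
  (v10,v13,v11) [++-] → (-1.4325, -0.100776, 0.0506)–(-1.4325, 0.6899, 0.0506)  len=0.7907
  (v11,v13,v14) [-+-] → (-1.4325, -0.100776, 0.0506)–(-1.4325, -0.6899, 0.0506)  len=0.5891
  (v12,v15,v13) [--+] → (-0.625369, -1.92399, 0.0506)–(-1.89413, -0.912177, 0.0506)  len=1.6228
  (v13,v15,v16) [+-+] → (-0.625369, -1.92399, 0.0506)–(-0.467799, -2.04965, 0.0506)  len=0.2015
  (v13,v16,v14) [++-] → (-0.814365, -1.18283, 0.0506)–(-1.4325, -0.6899, 0.0506)  len=0.7906
  (v14,v16,v17) [-+-] → (-0.814365, -1.18283, 0.0506)–(-0.3538, -1.5501, 0.0506)  len=0.5891
  (v15,v18,v16) [--+] → (1.11427, -1.68852, 0.0506)–(-0.467799, -2.04965, 0.0506)  len=1.6228
  (v16,v18,v19) [+-+] → (1.11427, -1.68852, 0.0506)–(1.31075, -1.64368, 0.0506)  len=0.2015
  (v16,v19,v17) [++-] → (0.416992, -1.37418, 0.0506)–(-0.3538, -1.5501, 0.0506)  len=0.7906
  (v17,v19,v20) [-+-] → (0.416992, -1.37418, 0.0506)–(0.9913, -1.2431, 0.0506)  len=0.5891
  (v18,v0,v19) [--+] → (2.0149, -0.181584, 0.0506)–(1.31075, -1.64368, 0.0506)  len=1.6228
  (v19,v0,v1) [+-+] → (2.0149, -0.181584, 0.0506)–(2.10236, 0, 0.0506)  len=0.2015
  (v19,v1,v20) [++-] → (1.33438, -0.530758, 0.0506)–(0.9913, -1.2431, 0.0506)  len=0.7907
  (v20,v1,v2) [-+-] → (1.33438, -0.530758, 0.0506)–(1.59, 0, 0.0506)  len=0.5891

Chained into 2 loop(s):
  loop 1: 14 segments, perimeter = 12.7704
  loop 2: 14 segments, perimeter = 9.6581
Total perimeter = 22.428

loops=2 perimeter=22.428


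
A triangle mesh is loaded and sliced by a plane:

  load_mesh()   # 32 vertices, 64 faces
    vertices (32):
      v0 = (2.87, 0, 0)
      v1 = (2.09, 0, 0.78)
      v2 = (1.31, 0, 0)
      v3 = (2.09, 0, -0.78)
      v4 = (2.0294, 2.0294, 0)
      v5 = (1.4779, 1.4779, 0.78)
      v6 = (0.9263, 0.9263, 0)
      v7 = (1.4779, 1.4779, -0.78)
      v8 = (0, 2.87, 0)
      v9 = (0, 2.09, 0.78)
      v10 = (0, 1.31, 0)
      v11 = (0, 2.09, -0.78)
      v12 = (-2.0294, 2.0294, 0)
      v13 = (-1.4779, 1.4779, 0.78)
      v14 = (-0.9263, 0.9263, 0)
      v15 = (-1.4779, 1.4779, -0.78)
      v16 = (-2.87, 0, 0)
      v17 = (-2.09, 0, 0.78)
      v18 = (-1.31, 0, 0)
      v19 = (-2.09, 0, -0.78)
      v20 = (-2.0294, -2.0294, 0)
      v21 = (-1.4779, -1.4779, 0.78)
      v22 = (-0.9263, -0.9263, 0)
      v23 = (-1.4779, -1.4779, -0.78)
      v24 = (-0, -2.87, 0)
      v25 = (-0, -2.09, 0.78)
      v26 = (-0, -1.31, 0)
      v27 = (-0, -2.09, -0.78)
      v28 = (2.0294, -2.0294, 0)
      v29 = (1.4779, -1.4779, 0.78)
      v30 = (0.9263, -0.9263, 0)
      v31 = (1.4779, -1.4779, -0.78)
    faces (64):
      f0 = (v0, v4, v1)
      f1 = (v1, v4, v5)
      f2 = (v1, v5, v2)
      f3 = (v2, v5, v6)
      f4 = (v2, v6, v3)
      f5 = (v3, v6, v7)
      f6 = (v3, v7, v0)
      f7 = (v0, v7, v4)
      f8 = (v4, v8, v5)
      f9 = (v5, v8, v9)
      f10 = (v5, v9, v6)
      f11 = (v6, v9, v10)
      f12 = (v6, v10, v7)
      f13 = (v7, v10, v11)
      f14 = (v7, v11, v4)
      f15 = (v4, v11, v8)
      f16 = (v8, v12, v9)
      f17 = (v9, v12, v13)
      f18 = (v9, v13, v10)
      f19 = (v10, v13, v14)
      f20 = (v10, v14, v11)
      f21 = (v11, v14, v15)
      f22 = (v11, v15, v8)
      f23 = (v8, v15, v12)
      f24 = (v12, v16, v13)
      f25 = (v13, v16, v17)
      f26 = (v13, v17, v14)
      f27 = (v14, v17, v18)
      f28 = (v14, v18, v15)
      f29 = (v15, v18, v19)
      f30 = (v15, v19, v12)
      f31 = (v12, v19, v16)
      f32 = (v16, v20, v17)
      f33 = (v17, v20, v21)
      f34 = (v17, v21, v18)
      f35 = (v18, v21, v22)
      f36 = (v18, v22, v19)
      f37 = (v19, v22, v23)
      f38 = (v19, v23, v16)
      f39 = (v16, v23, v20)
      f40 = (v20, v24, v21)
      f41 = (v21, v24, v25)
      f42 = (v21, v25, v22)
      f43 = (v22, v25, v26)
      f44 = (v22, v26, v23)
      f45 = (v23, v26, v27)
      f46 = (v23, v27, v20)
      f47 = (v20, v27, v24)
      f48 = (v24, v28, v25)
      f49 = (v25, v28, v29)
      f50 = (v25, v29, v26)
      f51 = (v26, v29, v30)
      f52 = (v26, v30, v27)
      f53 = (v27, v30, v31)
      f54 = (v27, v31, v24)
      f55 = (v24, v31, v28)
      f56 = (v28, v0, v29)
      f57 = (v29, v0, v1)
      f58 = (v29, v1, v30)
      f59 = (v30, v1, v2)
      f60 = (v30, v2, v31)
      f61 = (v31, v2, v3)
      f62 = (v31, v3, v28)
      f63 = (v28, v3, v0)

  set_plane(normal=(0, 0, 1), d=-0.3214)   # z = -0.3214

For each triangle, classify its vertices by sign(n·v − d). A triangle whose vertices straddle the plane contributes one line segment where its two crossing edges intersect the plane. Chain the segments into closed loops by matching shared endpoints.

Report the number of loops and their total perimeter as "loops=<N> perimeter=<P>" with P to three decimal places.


loops=2 perimeter=25.594

Straddling triangles (32 of 64):
  (v2,v6,v3) [++-] → (1.4058, 0.544617, -0.3214)–(1.6314, 0, -0.3214)  len=0.5895
  (v3,v6,v7) [-+-] → (1.4058, 0.544617, -0.3214)–(1.15359, 1.15359, -0.3214)  len=0.6591
  (v3,v7,v0) [--+] → (2.29638, 0.608971, -0.3214)–(2.5486, 0, -0.3214)  len=0.6591
  (v0,v7,v4) [+-+] → (2.29638, 0.608971, -0.3214)–(1.80215, 1.80215, -0.3214)  len=1.2915
  (v6,v10,v7) [++-] → (0.608971, 1.37918, -0.3214)–(1.15359, 1.15359, -0.3214)  len=0.5895
  (v7,v10,v11) [-+-] → (0.608971, 1.37918, -0.3214)–(0, 1.6314, -0.3214)  len=0.6591
  (v7,v11,v4) [--+] → (1.19318, 2.05437, -0.3214)–(1.80215, 1.80215, -0.3214)  len=0.6591
  (v4,v11,v8) [+-+] → (1.19318, 2.05437, -0.3214)–(0, 2.5486, -0.3214)  len=1.2915
  (v10,v14,v11) [++-] → (-0.544617, 1.4058, -0.3214)–(0, 1.6314, -0.3214)  len=0.5895
  (v11,v14,v15) [-+-] → (-0.544617, 1.4058, -0.3214)–(-1.15359, 1.15359, -0.3214)  len=0.6591
  (v11,v15,v8) [--+] → (-0.608971, 2.29638, -0.3214)–(0, 2.5486, -0.3214)  len=0.6591
  (v8,v15,v12) [+-+] → (-0.608971, 2.29638, -0.3214)–(-1.80215, 1.80215, -0.3214)  len=1.2915
  (v14,v18,v15) [++-] → (-1.37918, 0.608971, -0.3214)–(-1.15359, 1.15359, -0.3214)  len=0.5895
  (v15,v18,v19) [-+-] → (-1.37918, 0.608971, -0.3214)–(-1.6314, 0, -0.3214)  len=0.6591
  (v15,v19,v12) [--+] → (-2.05437, 1.19318, -0.3214)–(-1.80215, 1.80215, -0.3214)  len=0.6591
  (v12,v19,v16) [+-+] → (-2.05437, 1.19318, -0.3214)–(-2.5486, 0, -0.3214)  len=1.2915
  (v18,v22,v19) [++-] → (-1.4058, -0.544617, -0.3214)–(-1.6314, 0, -0.3214)  len=0.5895
  (v19,v22,v23) [-+-] → (-1.4058, -0.544617, -0.3214)–(-1.15359, -1.15359, -0.3214)  len=0.6591
  (v19,v23,v16) [--+] → (-2.29638, -0.608971, -0.3214)–(-2.5486, 0, -0.3214)  len=0.6591
  (v16,v23,v20) [+-+] → (-2.29638, -0.608971, -0.3214)–(-1.80215, -1.80215, -0.3214)  len=1.2915
  (v22,v26,v23) [++-] → (-0.608971, -1.37918, -0.3214)–(-1.15359, -1.15359, -0.3214)  len=0.5895
  (v23,v26,v27) [-+-] → (-0.608971, -1.37918, -0.3214)–(0, -1.6314, -0.3214)  len=0.6591
  (v23,v27,v20) [--+] → (-1.19318, -2.05437, -0.3214)–(-1.80215, -1.80215, -0.3214)  len=0.6591
  (v20,v27,v24) [+-+] → (-1.19318, -2.05437, -0.3214)–(0, -2.5486, -0.3214)  len=1.2915
  (v26,v30,v27) [++-] → (0.544617, -1.4058, -0.3214)–(0, -1.6314, -0.3214)  len=0.5895
  (v27,v30,v31) [-+-] → (0.544617, -1.4058, -0.3214)–(1.15359, -1.15359, -0.3214)  len=0.6591
  (v27,v31,v24) [--+] → (0.608971, -2.29638, -0.3214)–(0, -2.5486, -0.3214)  len=0.6591
  (v24,v31,v28) [+-+] → (0.608971, -2.29638, -0.3214)–(1.80215, -1.80215, -0.3214)  len=1.2915
  (v30,v2,v31) [++-] → (1.37918, -0.608971, -0.3214)–(1.15359, -1.15359, -0.3214)  len=0.5895
  (v31,v2,v3) [-+-] → (1.37918, -0.608971, -0.3214)–(1.6314, 0, -0.3214)  len=0.6591
  (v31,v3,v28) [--+] → (2.05437, -1.19318, -0.3214)–(1.80215, -1.80215, -0.3214)  len=0.6591
  (v28,v3,v0) [+-+] → (2.05437, -1.19318, -0.3214)–(2.5486, 0, -0.3214)  len=1.2915

Chained into 2 loop(s):
  loop 1: 16 segments, perimeter = 9.9890
  loop 2: 16 segments, perimeter = 15.6050
Total perimeter = 25.594


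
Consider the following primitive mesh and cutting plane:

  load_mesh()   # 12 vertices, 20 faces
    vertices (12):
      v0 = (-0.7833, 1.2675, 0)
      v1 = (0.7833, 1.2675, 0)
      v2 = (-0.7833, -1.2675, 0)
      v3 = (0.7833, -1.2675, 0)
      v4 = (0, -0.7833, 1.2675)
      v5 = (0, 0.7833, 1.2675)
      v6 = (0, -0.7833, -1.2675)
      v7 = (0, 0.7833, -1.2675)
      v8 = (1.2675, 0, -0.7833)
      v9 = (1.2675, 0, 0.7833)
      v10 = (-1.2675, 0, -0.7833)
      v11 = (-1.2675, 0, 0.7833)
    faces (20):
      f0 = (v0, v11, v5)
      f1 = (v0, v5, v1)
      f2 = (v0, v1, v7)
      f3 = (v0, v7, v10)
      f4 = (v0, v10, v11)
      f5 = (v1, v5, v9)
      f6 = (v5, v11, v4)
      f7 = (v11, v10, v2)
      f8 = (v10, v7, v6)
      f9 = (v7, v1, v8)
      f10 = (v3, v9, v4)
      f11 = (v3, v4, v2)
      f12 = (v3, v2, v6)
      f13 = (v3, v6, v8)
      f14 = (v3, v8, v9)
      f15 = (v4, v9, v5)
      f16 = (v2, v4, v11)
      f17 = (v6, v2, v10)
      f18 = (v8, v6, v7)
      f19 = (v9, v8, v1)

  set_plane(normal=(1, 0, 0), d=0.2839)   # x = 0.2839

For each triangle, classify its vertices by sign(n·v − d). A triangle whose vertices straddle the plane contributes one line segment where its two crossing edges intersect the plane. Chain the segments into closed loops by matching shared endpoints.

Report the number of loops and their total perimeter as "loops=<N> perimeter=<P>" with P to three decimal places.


loops=1 perimeter=7.877

Straddling triangles (10 of 20):
  (v0,v5,v1) [--+] → (0.2839, 0.958794, 0.808106)–(0.2839, 1.2675, 0)  len=0.8651
  (v0,v1,v7) [-+-] → (0.2839, 1.2675, 0)–(0.2839, 0.958794, -0.808106)  len=0.8651
  (v1,v5,v9) [+-+] → (0.2839, 0.958794, 0.808106)–(0.2839, 0.607853, 1.15905)  len=0.4963
  (v7,v1,v8) [-++] → (0.2839, 0.958794, -0.808106)–(0.2839, 0.607853, -1.15905)  len=0.4963
  (v3,v9,v4) [++-] → (0.2839, -0.607853, 1.15905)–(0.2839, -0.958794, 0.808106)  len=0.4963
  (v3,v4,v2) [+--] → (0.2839, -0.958794, 0.808106)–(0.2839, -1.2675, 0)  len=0.8651
  (v3,v2,v6) [+--] → (0.2839, -1.2675, 0)–(0.2839, -0.958794, -0.808106)  len=0.8651
  (v3,v6,v8) [+-+] → (0.2839, -0.958794, -0.808106)–(0.2839, -0.607853, -1.15905)  len=0.4963
  (v4,v9,v5) [-+-] → (0.2839, -0.607853, 1.15905)–(0.2839, 0.607853, 1.15905)  len=1.2157
  (v8,v6,v7) [+--] → (0.2839, -0.607853, -1.15905)–(0.2839, 0.607853, -1.15905)  len=1.2157

Chained into 1 loop(s):
  loop 1: 10 segments, perimeter = 7.8769
Total perimeter = 7.877


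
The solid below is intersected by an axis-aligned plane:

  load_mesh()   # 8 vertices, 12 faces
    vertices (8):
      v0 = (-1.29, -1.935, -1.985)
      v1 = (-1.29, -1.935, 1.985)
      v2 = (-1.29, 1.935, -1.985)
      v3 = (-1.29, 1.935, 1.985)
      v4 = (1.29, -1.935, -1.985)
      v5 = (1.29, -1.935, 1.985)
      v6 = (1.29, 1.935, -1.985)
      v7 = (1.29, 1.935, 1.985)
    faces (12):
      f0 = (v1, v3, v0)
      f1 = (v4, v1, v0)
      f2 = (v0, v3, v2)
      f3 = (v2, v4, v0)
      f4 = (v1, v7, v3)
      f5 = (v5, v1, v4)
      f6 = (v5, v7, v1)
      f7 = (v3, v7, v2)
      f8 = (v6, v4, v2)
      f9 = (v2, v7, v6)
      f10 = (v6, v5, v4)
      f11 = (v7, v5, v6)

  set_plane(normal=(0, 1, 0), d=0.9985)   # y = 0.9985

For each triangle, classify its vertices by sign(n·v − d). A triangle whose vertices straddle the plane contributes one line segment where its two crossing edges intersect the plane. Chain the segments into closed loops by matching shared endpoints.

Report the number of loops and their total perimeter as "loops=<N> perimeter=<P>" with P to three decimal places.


Straddling triangles (8 of 12):
  (v1,v3,v0) [-+-] → (-1.29, 0.9985, 1.985)–(-1.29, 0.9985, 1.0243)  len=0.9607
  (v0,v3,v2) [-++] → (-1.29, 0.9985, 1.0243)–(-1.29, 0.9985, -1.985)  len=3.0093
  (v2,v4,v0) [+--] → (-0.665667, 0.9985, -1.985)–(-1.29, 0.9985, -1.985)  len=0.6243
  (v1,v7,v3) [-++] → (0.665667, 0.9985, 1.985)–(-1.29, 0.9985, 1.985)  len=1.9557
  (v5,v7,v1) [-+-] → (1.29, 0.9985, 1.985)–(0.665667, 0.9985, 1.985)  len=0.6243
  (v6,v4,v2) [+-+] → (1.29, 0.9985, -1.985)–(-0.665667, 0.9985, -1.985)  len=1.9557
  (v6,v5,v4) [+--] → (1.29, 0.9985, -1.0243)–(1.29, 0.9985, -1.985)  len=0.9607
  (v7,v5,v6) [+-+] → (1.29, 0.9985, 1.985)–(1.29, 0.9985, -1.0243)  len=3.0093

Chained into 1 loop(s):
  loop 1: 8 segments, perimeter = 13.1000
Total perimeter = 13.100

loops=1 perimeter=13.100


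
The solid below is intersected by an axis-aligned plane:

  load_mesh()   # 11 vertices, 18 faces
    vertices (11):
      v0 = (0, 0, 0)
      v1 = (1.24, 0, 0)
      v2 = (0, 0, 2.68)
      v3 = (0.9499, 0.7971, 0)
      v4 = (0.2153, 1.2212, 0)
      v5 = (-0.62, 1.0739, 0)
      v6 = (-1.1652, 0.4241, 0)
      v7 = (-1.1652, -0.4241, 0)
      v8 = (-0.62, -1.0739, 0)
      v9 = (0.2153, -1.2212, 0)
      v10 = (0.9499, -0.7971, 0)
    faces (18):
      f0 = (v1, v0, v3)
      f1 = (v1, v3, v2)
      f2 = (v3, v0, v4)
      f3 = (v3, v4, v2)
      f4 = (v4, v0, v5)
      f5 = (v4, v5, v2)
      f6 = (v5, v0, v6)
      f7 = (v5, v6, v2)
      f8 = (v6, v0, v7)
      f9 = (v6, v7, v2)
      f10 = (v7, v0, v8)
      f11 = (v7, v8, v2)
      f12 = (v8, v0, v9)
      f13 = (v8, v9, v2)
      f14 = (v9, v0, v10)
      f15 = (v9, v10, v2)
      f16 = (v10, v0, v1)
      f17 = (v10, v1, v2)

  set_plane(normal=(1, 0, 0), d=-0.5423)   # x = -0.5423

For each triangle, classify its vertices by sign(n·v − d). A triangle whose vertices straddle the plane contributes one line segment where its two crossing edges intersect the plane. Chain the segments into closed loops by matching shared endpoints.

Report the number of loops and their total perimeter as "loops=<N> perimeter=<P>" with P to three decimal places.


loops=1 perimeter=5.953

Straddling triangles (10 of 18):
  (v4,v0,v5) [++-] → (-0.5423, 0.939316, 0)–(-0.5423, 1.0876, 0)  len=0.1483
  (v4,v5,v2) [+-+] → (-0.5423, 1.0876, 0)–(-0.5423, 0.939316, 0.335865)  len=0.3671
  (v5,v0,v6) [-+-] → (-0.5423, 0.939316, 0)–(-0.5423, 0.197382, 0)  len=0.7419
  (v5,v6,v2) [--+] → (-0.5423, 0.197382, 1.43269)–(-0.5423, 0.939316, 0.335865)  len=1.3242
  (v6,v0,v7) [-+-] → (-0.5423, 0.197382, 0)–(-0.5423, -0.197382, 0)  len=0.3948
  (v6,v7,v2) [--+] → (-0.5423, -0.197382, 1.43269)–(-0.5423, 0.197382, 1.43269)  len=0.3948
  (v7,v0,v8) [-+-] → (-0.5423, -0.197382, 0)–(-0.5423, -0.939316, 0)  len=0.7419
  (v7,v8,v2) [--+] → (-0.5423, -0.939316, 0.335865)–(-0.5423, -0.197382, 1.43269)  len=1.3242
  (v8,v0,v9) [-++] → (-0.5423, -0.939316, 0)–(-0.5423, -1.0876, 0)  len=0.1483
  (v8,v9,v2) [-++] → (-0.5423, -1.0876, 0)–(-0.5423, -0.939316, 0.335865)  len=0.3671

Chained into 1 loop(s):
  loop 1: 10 segments, perimeter = 5.9526
Total perimeter = 5.953


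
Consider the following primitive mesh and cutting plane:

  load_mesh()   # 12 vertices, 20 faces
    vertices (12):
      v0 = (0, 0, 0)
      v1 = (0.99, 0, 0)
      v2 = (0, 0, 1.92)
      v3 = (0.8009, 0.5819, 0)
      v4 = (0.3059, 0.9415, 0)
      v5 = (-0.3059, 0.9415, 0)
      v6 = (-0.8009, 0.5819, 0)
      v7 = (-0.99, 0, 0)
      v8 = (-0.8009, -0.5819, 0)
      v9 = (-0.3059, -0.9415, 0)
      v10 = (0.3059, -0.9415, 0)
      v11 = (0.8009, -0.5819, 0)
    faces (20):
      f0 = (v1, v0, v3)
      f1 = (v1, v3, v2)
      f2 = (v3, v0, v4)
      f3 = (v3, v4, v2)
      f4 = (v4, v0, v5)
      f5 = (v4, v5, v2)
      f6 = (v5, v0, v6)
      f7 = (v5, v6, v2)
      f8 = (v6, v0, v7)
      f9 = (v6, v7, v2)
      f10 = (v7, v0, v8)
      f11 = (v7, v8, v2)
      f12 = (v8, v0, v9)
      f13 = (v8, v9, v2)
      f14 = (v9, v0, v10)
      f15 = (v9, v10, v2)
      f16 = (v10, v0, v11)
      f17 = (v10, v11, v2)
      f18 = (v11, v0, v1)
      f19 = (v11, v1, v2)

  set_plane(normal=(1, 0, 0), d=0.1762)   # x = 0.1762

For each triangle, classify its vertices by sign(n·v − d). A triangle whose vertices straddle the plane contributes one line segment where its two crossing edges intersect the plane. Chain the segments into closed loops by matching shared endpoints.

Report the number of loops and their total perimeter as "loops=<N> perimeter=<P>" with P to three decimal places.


loops=1 perimeter=5.598

Straddling triangles (12 of 20):
  (v1,v0,v3) [+-+] → (0.1762, 0, 0)–(0.1762, 0.128019, 0)  len=0.1280
  (v1,v3,v2) [++-] → (0.1762, 0.128019, 1.4976)–(0.1762, 0, 1.57828)  len=0.1513
  (v3,v0,v4) [+-+] → (0.1762, 0.128019, 0)–(0.1762, 0.542309, 0)  len=0.4143
  (v3,v4,v2) [++-] → (0.1762, 0.542309, 0.81407)–(0.1762, 0.128019, 1.4976)  len=0.7993
  (v4,v0,v5) [+--] → (0.1762, 0.542309, 0)–(0.1762, 0.9415, 0)  len=0.3992
  (v4,v5,v2) [+--] → (0.1762, 0.9415, 0)–(0.1762, 0.542309, 0.81407)  len=0.9067
  (v9,v0,v10) [--+] → (0.1762, -0.542309, 0)–(0.1762, -0.9415, 0)  len=0.3992
  (v9,v10,v2) [-+-] → (0.1762, -0.9415, 0)–(0.1762, -0.542309, 0.81407)  len=0.9067
  (v10,v0,v11) [+-+] → (0.1762, -0.542309, 0)–(0.1762, -0.128019, 0)  len=0.4143
  (v10,v11,v2) [++-] → (0.1762, -0.128019, 1.4976)–(0.1762, -0.542309, 0.81407)  len=0.7993
  (v11,v0,v1) [+-+] → (0.1762, -0.128019, 0)–(0.1762, 0, 0)  len=0.1280
  (v11,v1,v2) [++-] → (0.1762, 0, 1.57828)–(0.1762, -0.128019, 1.4976)  len=0.1513

Chained into 1 loop(s):
  loop 1: 12 segments, perimeter = 5.5976
Total perimeter = 5.598
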